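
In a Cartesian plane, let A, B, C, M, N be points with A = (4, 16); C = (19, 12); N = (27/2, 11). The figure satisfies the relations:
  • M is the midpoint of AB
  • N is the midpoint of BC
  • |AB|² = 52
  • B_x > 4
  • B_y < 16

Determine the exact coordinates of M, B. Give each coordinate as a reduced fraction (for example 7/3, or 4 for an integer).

M = (6, 13)
B = (8, 10)

1. B_x = 8  [B = 2·N−C = 2·(27/2, 11)−(19, 12)]
2. B_y = 10  [B = 2·N−C = 2·(27/2, 11)−(19, 12)]
   so B = (8, 10)
3. M_x = 6  [2·M = A+B = (4, 16)+(8, 10)]
4. M_y = 13  [2·M = A+B = (4, 16)+(8, 10)]
   so M = (6, 13)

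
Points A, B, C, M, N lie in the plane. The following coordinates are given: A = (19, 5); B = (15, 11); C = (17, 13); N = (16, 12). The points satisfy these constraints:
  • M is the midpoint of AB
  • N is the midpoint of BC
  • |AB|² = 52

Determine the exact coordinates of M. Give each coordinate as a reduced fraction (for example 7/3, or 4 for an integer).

M = (17, 8)

1. M_x = 17  [2·M = A+B = (19, 5)+(15, 11)]
2. M_y = 8  [2·M = A+B = (19, 5)+(15, 11)]
   so M = (17, 8)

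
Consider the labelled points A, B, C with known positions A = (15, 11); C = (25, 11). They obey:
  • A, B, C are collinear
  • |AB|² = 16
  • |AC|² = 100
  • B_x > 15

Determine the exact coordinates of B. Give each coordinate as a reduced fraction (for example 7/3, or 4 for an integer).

B = (19, 11)

1. B_x = 19  [[A, B, C are collinear ⇒ -10y+110=0] ∩ [|B−(15, 11)|²=16]]
2. B_y = 11  [[A, B, C are collinear ⇒ -10y+110=0] ∩ [|B−(15, 11)|²=16]]
   so B = (19, 11)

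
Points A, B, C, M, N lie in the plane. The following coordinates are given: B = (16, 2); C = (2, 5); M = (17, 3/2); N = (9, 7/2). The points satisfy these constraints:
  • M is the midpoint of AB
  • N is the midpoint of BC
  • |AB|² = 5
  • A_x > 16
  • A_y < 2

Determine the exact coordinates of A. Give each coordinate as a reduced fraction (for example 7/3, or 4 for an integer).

1. A_x = 18  [A = 2·M−B = 2·(17, 3/2)−(16, 2)]
2. A_y = 1  [A = 2·M−B = 2·(17, 3/2)−(16, 2)]
   so A = (18, 1)

A = (18, 1)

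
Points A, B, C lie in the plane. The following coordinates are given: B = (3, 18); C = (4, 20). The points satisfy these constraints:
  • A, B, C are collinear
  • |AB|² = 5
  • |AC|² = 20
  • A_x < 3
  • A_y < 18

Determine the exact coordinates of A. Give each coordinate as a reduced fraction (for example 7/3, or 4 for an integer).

1. A_x = 2  [[A, B, C are collinear ⇒ -2x+1y-12=0] ∩ [|A−(3, 18)|²=5]]
2. A_y = 16  [[A, B, C are collinear ⇒ -2x+1y-12=0] ∩ [|A−(3, 18)|²=5]]
   so A = (2, 16)

A = (2, 16)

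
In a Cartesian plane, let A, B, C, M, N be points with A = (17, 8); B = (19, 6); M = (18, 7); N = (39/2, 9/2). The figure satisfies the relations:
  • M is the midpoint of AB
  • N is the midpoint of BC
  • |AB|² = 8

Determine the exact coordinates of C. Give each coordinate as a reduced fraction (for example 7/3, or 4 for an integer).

1. C_x = 20  [C = 2·N−B = 2·(39/2, 9/2)−(19, 6)]
2. C_y = 3  [C = 2·N−B = 2·(39/2, 9/2)−(19, 6)]
   so C = (20, 3)

C = (20, 3)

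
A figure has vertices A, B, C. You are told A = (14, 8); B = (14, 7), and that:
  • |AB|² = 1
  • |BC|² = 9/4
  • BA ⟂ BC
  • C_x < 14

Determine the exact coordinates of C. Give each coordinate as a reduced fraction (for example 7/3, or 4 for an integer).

C = (25/2, 7)

1. C_x = 25/2  [[BA ⟂ BC ⇒ 1y-7=0] ∩ [|C−(14, 7)|²=9/4]]
2. C_y = 7  [[BA ⟂ BC ⇒ 1y-7=0] ∩ [|C−(14, 7)|²=9/4]]
   so C = (25/2, 7)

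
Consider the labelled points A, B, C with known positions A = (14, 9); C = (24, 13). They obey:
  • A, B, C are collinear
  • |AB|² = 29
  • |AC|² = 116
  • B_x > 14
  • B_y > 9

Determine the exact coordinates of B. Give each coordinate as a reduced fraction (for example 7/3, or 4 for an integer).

1. B_x = 19  [[A, B, C are collinear ⇒ 4x-10y+34=0] ∩ [|B−(14, 9)|²=29]]
2. B_y = 11  [[A, B, C are collinear ⇒ 4x-10y+34=0] ∩ [|B−(14, 9)|²=29]]
   so B = (19, 11)

B = (19, 11)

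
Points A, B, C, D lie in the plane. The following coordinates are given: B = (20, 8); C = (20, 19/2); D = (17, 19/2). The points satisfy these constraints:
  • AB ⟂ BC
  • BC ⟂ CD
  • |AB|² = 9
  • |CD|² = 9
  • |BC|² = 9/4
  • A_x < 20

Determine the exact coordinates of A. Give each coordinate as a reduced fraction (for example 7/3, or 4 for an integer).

A = (17, 8)

1. A_x = 17  [[AB ⟂ BC ⇒ -3/2y+12=0] ∩ [|A−(20, 8)|²=9]]
2. A_y = 8  [[AB ⟂ BC ⇒ -3/2y+12=0] ∩ [|A−(20, 8)|²=9]]
   so A = (17, 8)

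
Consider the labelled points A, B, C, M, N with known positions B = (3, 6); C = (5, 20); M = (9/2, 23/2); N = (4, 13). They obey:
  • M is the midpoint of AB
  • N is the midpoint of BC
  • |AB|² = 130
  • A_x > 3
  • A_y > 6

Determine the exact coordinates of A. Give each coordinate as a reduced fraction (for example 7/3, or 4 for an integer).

1. A_x = 6  [A = 2·M−B = 2·(9/2, 23/2)−(3, 6)]
2. A_y = 17  [A = 2·M−B = 2·(9/2, 23/2)−(3, 6)]
   so A = (6, 17)

A = (6, 17)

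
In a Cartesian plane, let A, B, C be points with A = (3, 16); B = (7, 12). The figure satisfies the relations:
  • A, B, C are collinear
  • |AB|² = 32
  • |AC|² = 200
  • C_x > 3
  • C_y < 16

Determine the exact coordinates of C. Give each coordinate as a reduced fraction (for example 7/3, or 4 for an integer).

C = (13, 6)

1. C_x = 13  [[A, B, C are collinear ⇒ 4x+4y-76=0] ∩ [|C−(3, 16)|²=200]]
2. C_y = 6  [[A, B, C are collinear ⇒ 4x+4y-76=0] ∩ [|C−(3, 16)|²=200]]
   so C = (13, 6)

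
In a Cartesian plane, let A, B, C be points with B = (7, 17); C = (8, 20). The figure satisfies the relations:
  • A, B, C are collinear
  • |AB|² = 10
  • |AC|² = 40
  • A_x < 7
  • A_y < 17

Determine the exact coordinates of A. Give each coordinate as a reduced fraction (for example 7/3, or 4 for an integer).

A = (6, 14)

1. A_x = 6  [[A, B, C are collinear ⇒ -3x+1y+4=0] ∩ [|A−(7, 17)|²=10]]
2. A_y = 14  [[A, B, C are collinear ⇒ -3x+1y+4=0] ∩ [|A−(7, 17)|²=10]]
   so A = (6, 14)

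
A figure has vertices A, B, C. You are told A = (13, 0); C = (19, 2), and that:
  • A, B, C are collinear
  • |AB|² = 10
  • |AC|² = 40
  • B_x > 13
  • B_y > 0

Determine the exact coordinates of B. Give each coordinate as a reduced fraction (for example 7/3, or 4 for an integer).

B = (16, 1)

1. B_x = 16  [[A, B, C are collinear ⇒ 2x-6y-26=0] ∩ [|B−(13, 0)|²=10]]
2. B_y = 1  [[A, B, C are collinear ⇒ 2x-6y-26=0] ∩ [|B−(13, 0)|²=10]]
   so B = (16, 1)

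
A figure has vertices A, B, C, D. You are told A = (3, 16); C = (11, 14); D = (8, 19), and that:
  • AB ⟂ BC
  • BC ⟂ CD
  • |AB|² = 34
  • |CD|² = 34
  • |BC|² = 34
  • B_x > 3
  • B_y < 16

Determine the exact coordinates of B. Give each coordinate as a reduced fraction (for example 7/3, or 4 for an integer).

B = (6, 11)

1. B_x = 6  [[BC ⟂ CD ⇒ 3x-5y+37=0] ∩ [|B−(3, 16)|²=34]]
2. B_y = 11  [[BC ⟂ CD ⇒ 3x-5y+37=0] ∩ [|B−(3, 16)|²=34]]
   so B = (6, 11)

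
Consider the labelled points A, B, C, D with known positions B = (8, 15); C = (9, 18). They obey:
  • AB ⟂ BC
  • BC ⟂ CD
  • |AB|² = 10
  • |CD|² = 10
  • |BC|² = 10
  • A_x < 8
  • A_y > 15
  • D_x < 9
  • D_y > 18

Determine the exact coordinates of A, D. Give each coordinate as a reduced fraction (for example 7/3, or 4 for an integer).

1. A_x = 5  [[AB ⟂ BC ⇒ -1x-3y+53=0] ∩ [|A−(8, 15)|²=10]]
2. A_y = 16  [[AB ⟂ BC ⇒ -1x-3y+53=0] ∩ [|A−(8, 15)|²=10]]
   so A = (5, 16)
3. D_x = 6  [[BC ⟂ CD ⇒ 1x+3y-63=0] ∩ [|D−(9, 18)|²=10]]
4. D_y = 19  [[BC ⟂ CD ⇒ 1x+3y-63=0] ∩ [|D−(9, 18)|²=10]]
   so D = (6, 19)

A = (5, 16)
D = (6, 19)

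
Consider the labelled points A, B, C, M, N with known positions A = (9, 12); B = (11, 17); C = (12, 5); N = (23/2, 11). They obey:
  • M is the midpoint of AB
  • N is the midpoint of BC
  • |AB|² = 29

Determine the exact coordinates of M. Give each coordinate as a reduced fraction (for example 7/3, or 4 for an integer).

M = (10, 29/2)

1. M_x = 10  [2·M = A+B = (9, 12)+(11, 17)]
2. M_y = 29/2  [2·M = A+B = (9, 12)+(11, 17)]
   so M = (10, 29/2)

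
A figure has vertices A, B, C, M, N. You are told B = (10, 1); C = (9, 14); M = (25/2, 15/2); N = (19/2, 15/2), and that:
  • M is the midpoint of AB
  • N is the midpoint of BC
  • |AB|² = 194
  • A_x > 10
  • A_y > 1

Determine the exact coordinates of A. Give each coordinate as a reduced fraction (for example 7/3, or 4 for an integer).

1. A_x = 15  [A = 2·M−B = 2·(25/2, 15/2)−(10, 1)]
2. A_y = 14  [A = 2·M−B = 2·(25/2, 15/2)−(10, 1)]
   so A = (15, 14)

A = (15, 14)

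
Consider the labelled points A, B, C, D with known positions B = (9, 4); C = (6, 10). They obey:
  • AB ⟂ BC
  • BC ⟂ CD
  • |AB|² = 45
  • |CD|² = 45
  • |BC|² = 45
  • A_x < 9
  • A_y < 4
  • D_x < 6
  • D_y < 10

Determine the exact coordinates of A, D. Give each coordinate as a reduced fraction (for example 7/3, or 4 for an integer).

A = (3, 1)
D = (0, 7)

1. A_x = 3  [[AB ⟂ BC ⇒ 3x-6y-3=0] ∩ [|A−(9, 4)|²=45]]
2. A_y = 1  [[AB ⟂ BC ⇒ 3x-6y-3=0] ∩ [|A−(9, 4)|²=45]]
   so A = (3, 1)
3. D_x = 0  [[BC ⟂ CD ⇒ -3x+6y-42=0] ∩ [|D−(6, 10)|²=45]]
4. D_y = 7  [[BC ⟂ CD ⇒ -3x+6y-42=0] ∩ [|D−(6, 10)|²=45]]
   so D = (0, 7)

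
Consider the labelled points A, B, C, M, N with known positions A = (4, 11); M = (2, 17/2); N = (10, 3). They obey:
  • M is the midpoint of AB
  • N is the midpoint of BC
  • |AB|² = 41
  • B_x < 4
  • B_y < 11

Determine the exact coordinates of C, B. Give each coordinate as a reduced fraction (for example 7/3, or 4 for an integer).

1. B_x = 0  [B = 2·M−A = 2·(2, 17/2)−(4, 11)]
2. B_y = 6  [B = 2·M−A = 2·(2, 17/2)−(4, 11)]
   so B = (0, 6)
3. C_x = 20  [C = 2·N−B = 2·(10, 3)−(0, 6)]
4. C_y = 0  [C = 2·N−B = 2·(10, 3)−(0, 6)]
   so C = (20, 0)

C = (20, 0)
B = (0, 6)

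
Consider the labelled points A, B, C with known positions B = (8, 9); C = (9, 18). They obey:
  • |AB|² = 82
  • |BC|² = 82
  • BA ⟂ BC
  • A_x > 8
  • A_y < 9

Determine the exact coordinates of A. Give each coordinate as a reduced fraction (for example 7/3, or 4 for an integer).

1. A_x = 17  [[BA ⟂ BC ⇒ 1x+9y-89=0] ∩ [|A−(8, 9)|²=82]]
2. A_y = 8  [[BA ⟂ BC ⇒ 1x+9y-89=0] ∩ [|A−(8, 9)|²=82]]
   so A = (17, 8)

A = (17, 8)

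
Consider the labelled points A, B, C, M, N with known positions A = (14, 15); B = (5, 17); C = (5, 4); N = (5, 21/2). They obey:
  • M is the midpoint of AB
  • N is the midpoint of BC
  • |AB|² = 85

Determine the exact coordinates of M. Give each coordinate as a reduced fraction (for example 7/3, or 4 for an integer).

M = (19/2, 16)

1. M_x = 19/2  [2·M = A+B = (14, 15)+(5, 17)]
2. M_y = 16  [2·M = A+B = (14, 15)+(5, 17)]
   so M = (19/2, 16)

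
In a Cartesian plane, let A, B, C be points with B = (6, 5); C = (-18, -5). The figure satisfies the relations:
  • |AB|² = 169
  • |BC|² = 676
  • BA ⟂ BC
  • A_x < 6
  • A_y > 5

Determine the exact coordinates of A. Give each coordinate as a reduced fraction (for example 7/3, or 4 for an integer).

1. A_x = 1  [[BA ⟂ BC ⇒ -24x-10y+194=0] ∩ [|A−(6, 5)|²=169]]
2. A_y = 17  [[BA ⟂ BC ⇒ -24x-10y+194=0] ∩ [|A−(6, 5)|²=169]]
   so A = (1, 17)

A = (1, 17)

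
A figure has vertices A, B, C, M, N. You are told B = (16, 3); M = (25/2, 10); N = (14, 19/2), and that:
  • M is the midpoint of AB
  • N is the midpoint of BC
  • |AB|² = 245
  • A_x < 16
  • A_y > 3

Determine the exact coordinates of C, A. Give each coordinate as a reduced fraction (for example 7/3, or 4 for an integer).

1. A_x = 9  [A = 2·M−B = 2·(25/2, 10)−(16, 3)]
2. A_y = 17  [A = 2·M−B = 2·(25/2, 10)−(16, 3)]
   so A = (9, 17)
3. C_x = 12  [C = 2·N−B = 2·(14, 19/2)−(16, 3)]
4. C_y = 16  [C = 2·N−B = 2·(14, 19/2)−(16, 3)]
   so C = (12, 16)

C = (12, 16)
A = (9, 17)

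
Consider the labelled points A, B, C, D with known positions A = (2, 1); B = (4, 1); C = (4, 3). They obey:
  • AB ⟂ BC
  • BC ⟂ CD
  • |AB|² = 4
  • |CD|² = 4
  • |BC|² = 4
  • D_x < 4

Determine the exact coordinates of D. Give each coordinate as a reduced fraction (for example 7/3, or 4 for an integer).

D = (2, 3)

1. D_x = 2  [[BC ⟂ CD ⇒ 2y-6=0] ∩ [|D−(4, 3)|²=4]]
2. D_y = 3  [[BC ⟂ CD ⇒ 2y-6=0] ∩ [|D−(4, 3)|²=4]]
   so D = (2, 3)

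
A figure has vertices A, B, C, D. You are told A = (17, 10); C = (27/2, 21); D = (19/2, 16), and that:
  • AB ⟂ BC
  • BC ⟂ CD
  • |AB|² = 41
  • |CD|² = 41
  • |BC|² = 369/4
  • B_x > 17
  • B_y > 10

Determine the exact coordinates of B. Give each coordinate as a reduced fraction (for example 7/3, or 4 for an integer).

1. B_x = 21  [[BC ⟂ CD ⇒ 4x+5y-159=0] ∩ [|B−(17, 10)|²=41]]
2. B_y = 15  [[BC ⟂ CD ⇒ 4x+5y-159=0] ∩ [|B−(17, 10)|²=41]]
   so B = (21, 15)

B = (21, 15)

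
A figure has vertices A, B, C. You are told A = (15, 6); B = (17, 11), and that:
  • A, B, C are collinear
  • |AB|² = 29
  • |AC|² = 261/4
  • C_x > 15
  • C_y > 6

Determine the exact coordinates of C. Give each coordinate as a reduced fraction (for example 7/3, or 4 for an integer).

1. C_x = 18  [[A, B, C are collinear ⇒ -5x+2y+63=0] ∩ [|C−(15, 6)|²=261/4]]
2. C_y = 27/2  [[A, B, C are collinear ⇒ -5x+2y+63=0] ∩ [|C−(15, 6)|²=261/4]]
   so C = (18, 27/2)

C = (18, 27/2)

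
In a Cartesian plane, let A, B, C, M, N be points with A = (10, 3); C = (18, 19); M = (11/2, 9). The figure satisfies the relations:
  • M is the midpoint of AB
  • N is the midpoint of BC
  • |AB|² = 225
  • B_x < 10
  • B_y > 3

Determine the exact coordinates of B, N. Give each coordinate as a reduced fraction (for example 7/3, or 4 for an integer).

B = (1, 15)
N = (19/2, 17)

1. B_x = 1  [B = 2·M−A = 2·(11/2, 9)−(10, 3)]
2. B_y = 15  [B = 2·M−A = 2·(11/2, 9)−(10, 3)]
   so B = (1, 15)
3. N_x = 19/2  [2·N = B+C = (1, 15)+(18, 19)]
4. N_y = 17  [2·N = B+C = (1, 15)+(18, 19)]
   so N = (19/2, 17)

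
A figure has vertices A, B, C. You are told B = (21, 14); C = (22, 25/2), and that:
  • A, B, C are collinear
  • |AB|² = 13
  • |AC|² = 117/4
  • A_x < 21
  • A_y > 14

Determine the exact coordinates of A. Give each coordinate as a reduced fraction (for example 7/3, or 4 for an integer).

1. A_x = 19  [[A, B, C are collinear ⇒ 3/2x+1y-91/2=0] ∩ [|A−(21, 14)|²=13]]
2. A_y = 17  [[A, B, C are collinear ⇒ 3/2x+1y-91/2=0] ∩ [|A−(21, 14)|²=13]]
   so A = (19, 17)

A = (19, 17)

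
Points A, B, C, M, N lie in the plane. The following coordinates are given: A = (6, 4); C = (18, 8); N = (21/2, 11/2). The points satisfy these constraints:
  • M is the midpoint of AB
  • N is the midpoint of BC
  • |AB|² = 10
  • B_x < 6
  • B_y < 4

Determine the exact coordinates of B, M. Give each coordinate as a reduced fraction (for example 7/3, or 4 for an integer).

1. B_x = 3  [B = 2·N−C = 2·(21/2, 11/2)−(18, 8)]
2. B_y = 3  [B = 2·N−C = 2·(21/2, 11/2)−(18, 8)]
   so B = (3, 3)
3. M_x = 9/2  [2·M = A+B = (6, 4)+(3, 3)]
4. M_y = 7/2  [2·M = A+B = (6, 4)+(3, 3)]
   so M = (9/2, 7/2)

B = (3, 3)
M = (9/2, 7/2)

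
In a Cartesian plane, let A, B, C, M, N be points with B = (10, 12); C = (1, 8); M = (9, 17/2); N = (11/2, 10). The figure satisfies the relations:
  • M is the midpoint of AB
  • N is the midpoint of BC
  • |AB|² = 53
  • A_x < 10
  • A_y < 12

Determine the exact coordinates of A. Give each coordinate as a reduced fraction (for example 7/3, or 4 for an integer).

1. A_x = 8  [A = 2·M−B = 2·(9, 17/2)−(10, 12)]
2. A_y = 5  [A = 2·M−B = 2·(9, 17/2)−(10, 12)]
   so A = (8, 5)

A = (8, 5)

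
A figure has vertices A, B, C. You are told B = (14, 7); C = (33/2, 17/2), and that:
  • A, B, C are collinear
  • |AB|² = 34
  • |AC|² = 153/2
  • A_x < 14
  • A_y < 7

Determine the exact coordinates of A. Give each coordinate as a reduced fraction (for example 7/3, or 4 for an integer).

A = (9, 4)

1. A_x = 9  [[A, B, C are collinear ⇒ -3/2x+5/2y+7/2=0] ∩ [|A−(14, 7)|²=34]]
2. A_y = 4  [[A, B, C are collinear ⇒ -3/2x+5/2y+7/2=0] ∩ [|A−(14, 7)|²=34]]
   so A = (9, 4)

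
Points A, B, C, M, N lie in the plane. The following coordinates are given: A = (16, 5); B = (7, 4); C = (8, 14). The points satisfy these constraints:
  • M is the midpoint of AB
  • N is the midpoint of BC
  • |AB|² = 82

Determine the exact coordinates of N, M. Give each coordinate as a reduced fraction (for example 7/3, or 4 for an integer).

1. M_x = 23/2  [2·M = A+B = (16, 5)+(7, 4)]
2. M_y = 9/2  [2·M = A+B = (16, 5)+(7, 4)]
   so M = (23/2, 9/2)
3. N_x = 15/2  [2·N = B+C = (7, 4)+(8, 14)]
4. N_y = 9  [2·N = B+C = (7, 4)+(8, 14)]
   so N = (15/2, 9)

N = (15/2, 9)
M = (23/2, 9/2)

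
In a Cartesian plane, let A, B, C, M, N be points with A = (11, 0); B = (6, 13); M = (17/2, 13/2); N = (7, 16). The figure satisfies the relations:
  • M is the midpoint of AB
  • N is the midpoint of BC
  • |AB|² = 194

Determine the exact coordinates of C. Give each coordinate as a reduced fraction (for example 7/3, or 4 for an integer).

C = (8, 19)

1. C_x = 8  [C = 2·N−B = 2·(7, 16)−(6, 13)]
2. C_y = 19  [C = 2·N−B = 2·(7, 16)−(6, 13)]
   so C = (8, 19)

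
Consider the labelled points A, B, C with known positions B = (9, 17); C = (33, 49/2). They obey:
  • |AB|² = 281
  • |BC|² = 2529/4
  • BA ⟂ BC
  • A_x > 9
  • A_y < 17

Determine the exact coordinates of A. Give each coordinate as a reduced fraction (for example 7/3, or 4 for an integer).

A = (14, 1)

1. A_x = 14  [[BA ⟂ BC ⇒ 24x+15/2y-687/2=0] ∩ [|A−(9, 17)|²=281]]
2. A_y = 1  [[BA ⟂ BC ⇒ 24x+15/2y-687/2=0] ∩ [|A−(9, 17)|²=281]]
   so A = (14, 1)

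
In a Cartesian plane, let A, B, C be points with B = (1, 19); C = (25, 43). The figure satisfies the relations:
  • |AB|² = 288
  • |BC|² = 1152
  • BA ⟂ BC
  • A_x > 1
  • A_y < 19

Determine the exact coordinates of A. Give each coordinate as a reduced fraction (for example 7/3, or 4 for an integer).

A = (13, 7)

1. A_x = 13  [[BA ⟂ BC ⇒ 24x+24y-480=0] ∩ [|A−(1, 19)|²=288]]
2. A_y = 7  [[BA ⟂ BC ⇒ 24x+24y-480=0] ∩ [|A−(1, 19)|²=288]]
   so A = (13, 7)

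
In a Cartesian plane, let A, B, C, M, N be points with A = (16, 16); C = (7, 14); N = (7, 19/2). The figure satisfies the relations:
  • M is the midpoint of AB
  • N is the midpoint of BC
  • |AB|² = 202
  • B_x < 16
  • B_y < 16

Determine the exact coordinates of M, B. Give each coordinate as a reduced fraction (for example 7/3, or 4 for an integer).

M = (23/2, 21/2)
B = (7, 5)

1. B_x = 7  [B = 2·N−C = 2·(7, 19/2)−(7, 14)]
2. B_y = 5  [B = 2·N−C = 2·(7, 19/2)−(7, 14)]
   so B = (7, 5)
3. M_x = 23/2  [2·M = A+B = (16, 16)+(7, 5)]
4. M_y = 21/2  [2·M = A+B = (16, 16)+(7, 5)]
   so M = (23/2, 21/2)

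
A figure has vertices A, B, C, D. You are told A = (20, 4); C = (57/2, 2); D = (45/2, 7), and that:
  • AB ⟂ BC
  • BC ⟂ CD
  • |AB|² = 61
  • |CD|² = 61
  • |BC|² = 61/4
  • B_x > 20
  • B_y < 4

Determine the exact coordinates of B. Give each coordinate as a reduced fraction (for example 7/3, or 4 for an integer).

1. B_x = 26  [[BC ⟂ CD ⇒ 6x-5y-161=0] ∩ [|B−(20, 4)|²=61]]
2. B_y = -1  [[BC ⟂ CD ⇒ 6x-5y-161=0] ∩ [|B−(20, 4)|²=61]]
   so B = (26, -1)

B = (26, -1)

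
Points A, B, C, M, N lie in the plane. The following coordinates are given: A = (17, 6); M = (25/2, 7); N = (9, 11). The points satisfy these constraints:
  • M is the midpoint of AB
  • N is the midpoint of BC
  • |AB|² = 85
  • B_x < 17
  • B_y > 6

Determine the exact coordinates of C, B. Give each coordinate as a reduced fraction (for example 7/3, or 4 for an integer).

C = (10, 14)
B = (8, 8)

1. B_x = 8  [B = 2·M−A = 2·(25/2, 7)−(17, 6)]
2. B_y = 8  [B = 2·M−A = 2·(25/2, 7)−(17, 6)]
   so B = (8, 8)
3. C_x = 10  [C = 2·N−B = 2·(9, 11)−(8, 8)]
4. C_y = 14  [C = 2·N−B = 2·(9, 11)−(8, 8)]
   so C = (10, 14)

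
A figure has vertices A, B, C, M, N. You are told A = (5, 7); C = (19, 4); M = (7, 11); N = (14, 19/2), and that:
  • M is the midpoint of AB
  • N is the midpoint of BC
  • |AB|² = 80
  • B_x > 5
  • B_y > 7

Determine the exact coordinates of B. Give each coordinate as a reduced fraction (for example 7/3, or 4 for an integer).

1. B_x = 9  [B = 2·M−A = 2·(7, 11)−(5, 7)]
2. B_y = 15  [B = 2·M−A = 2·(7, 11)−(5, 7)]
   so B = (9, 15)

B = (9, 15)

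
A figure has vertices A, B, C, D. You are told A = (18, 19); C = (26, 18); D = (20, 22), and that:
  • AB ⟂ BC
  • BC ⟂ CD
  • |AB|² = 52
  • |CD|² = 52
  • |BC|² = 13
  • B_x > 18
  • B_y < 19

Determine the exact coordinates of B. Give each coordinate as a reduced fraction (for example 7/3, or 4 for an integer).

B = (24, 15)

1. B_x = 24  [[BC ⟂ CD ⇒ 6x-4y-84=0] ∩ [|B−(18, 19)|²=52]]
2. B_y = 15  [[BC ⟂ CD ⇒ 6x-4y-84=0] ∩ [|B−(18, 19)|²=52]]
   so B = (24, 15)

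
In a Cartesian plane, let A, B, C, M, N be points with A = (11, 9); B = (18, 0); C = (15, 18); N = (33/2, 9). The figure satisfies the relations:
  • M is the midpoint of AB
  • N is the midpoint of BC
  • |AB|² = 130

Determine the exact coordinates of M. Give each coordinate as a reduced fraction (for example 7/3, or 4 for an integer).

M = (29/2, 9/2)

1. M_x = 29/2  [2·M = A+B = (11, 9)+(18, 0)]
2. M_y = 9/2  [2·M = A+B = (11, 9)+(18, 0)]
   so M = (29/2, 9/2)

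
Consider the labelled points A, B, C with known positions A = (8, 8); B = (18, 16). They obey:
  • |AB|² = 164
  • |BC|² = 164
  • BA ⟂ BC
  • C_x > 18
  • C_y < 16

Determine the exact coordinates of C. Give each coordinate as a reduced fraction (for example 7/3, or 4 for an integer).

C = (26, 6)

1. C_x = 26  [[BA ⟂ BC ⇒ -10x-8y+308=0] ∩ [|C−(18, 16)|²=164]]
2. C_y = 6  [[BA ⟂ BC ⇒ -10x-8y+308=0] ∩ [|C−(18, 16)|²=164]]
   so C = (26, 6)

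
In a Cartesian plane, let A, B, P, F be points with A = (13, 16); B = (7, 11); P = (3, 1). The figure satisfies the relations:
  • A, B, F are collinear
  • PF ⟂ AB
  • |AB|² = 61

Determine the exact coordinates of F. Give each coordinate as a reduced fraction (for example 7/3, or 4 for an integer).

1. F_x = -17/61  [[A, B, F are collinear ⇒ 5x-6y+31=0] ∩ [PF ⟂ AB ⇒ -6x-5y+23=0]]
2. F_y = 301/61  [[A, B, F are collinear ⇒ 5x-6y+31=0] ∩ [PF ⟂ AB ⇒ -6x-5y+23=0]]
   so F = (-17/61, 301/61)

F = (-17/61, 301/61)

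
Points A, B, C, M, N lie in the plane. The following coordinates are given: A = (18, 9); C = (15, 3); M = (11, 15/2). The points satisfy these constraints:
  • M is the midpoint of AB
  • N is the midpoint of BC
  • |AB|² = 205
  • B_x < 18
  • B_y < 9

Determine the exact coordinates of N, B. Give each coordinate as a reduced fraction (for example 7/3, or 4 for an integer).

1. B_x = 4  [B = 2·M−A = 2·(11, 15/2)−(18, 9)]
2. B_y = 6  [B = 2·M−A = 2·(11, 15/2)−(18, 9)]
   so B = (4, 6)
3. N_x = 19/2  [2·N = B+C = (4, 6)+(15, 3)]
4. N_y = 9/2  [2·N = B+C = (4, 6)+(15, 3)]
   so N = (19/2, 9/2)

N = (19/2, 9/2)
B = (4, 6)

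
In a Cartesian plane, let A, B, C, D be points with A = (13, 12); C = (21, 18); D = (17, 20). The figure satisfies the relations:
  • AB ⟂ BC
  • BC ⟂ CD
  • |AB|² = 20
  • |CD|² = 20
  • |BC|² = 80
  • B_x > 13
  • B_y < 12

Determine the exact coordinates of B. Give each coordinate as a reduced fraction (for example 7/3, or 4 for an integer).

1. B_x = 17  [[BC ⟂ CD ⇒ 4x-2y-48=0] ∩ [|B−(13, 12)|²=20]]
2. B_y = 10  [[BC ⟂ CD ⇒ 4x-2y-48=0] ∩ [|B−(13, 12)|²=20]]
   so B = (17, 10)

B = (17, 10)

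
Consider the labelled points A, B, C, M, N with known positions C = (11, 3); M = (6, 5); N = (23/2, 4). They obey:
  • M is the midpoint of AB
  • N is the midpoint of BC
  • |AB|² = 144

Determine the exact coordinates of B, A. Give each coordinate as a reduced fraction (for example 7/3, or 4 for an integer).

1. B_x = 12  [B = 2·N−C = 2·(23/2, 4)−(11, 3)]
2. B_y = 5  [B = 2·N−C = 2·(23/2, 4)−(11, 3)]
   so B = (12, 5)
3. A_x = 0  [A = 2·M−B = 2·(6, 5)−(12, 5)]
4. A_y = 5  [A = 2·M−B = 2·(6, 5)−(12, 5)]
   so A = (0, 5)

B = (12, 5)
A = (0, 5)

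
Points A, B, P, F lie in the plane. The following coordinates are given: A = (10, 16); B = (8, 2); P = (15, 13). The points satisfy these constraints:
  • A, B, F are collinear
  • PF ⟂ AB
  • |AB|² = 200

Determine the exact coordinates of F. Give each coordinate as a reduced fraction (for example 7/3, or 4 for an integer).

F = (242/25, 344/25)

1. F_x = 242/25  [[A, B, F are collinear ⇒ 14x-2y-108=0] ∩ [PF ⟂ AB ⇒ -2x-14y+212=0]]
2. F_y = 344/25  [[A, B, F are collinear ⇒ 14x-2y-108=0] ∩ [PF ⟂ AB ⇒ -2x-14y+212=0]]
   so F = (242/25, 344/25)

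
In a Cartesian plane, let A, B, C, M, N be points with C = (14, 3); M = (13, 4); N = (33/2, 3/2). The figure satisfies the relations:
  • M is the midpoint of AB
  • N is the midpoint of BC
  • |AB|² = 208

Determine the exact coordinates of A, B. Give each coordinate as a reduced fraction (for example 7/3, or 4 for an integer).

A = (7, 8)
B = (19, 0)

1. B_x = 19  [B = 2·N−C = 2·(33/2, 3/2)−(14, 3)]
2. B_y = 0  [B = 2·N−C = 2·(33/2, 3/2)−(14, 3)]
   so B = (19, 0)
3. A_x = 7  [A = 2·M−B = 2·(13, 4)−(19, 0)]
4. A_y = 8  [A = 2·M−B = 2·(13, 4)−(19, 0)]
   so A = (7, 8)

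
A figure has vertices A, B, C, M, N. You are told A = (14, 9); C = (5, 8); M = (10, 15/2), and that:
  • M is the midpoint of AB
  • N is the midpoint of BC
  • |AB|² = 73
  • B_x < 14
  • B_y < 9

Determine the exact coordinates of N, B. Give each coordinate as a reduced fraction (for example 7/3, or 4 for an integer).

N = (11/2, 7)
B = (6, 6)

1. B_x = 6  [B = 2·M−A = 2·(10, 15/2)−(14, 9)]
2. B_y = 6  [B = 2·M−A = 2·(10, 15/2)−(14, 9)]
   so B = (6, 6)
3. N_x = 11/2  [2·N = B+C = (6, 6)+(5, 8)]
4. N_y = 7  [2·N = B+C = (6, 6)+(5, 8)]
   so N = (11/2, 7)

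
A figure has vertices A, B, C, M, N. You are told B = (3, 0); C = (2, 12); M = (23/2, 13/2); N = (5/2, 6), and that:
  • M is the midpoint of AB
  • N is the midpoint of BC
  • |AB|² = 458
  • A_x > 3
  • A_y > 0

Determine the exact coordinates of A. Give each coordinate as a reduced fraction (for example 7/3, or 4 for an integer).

1. A_x = 20  [A = 2·M−B = 2·(23/2, 13/2)−(3, 0)]
2. A_y = 13  [A = 2·M−B = 2·(23/2, 13/2)−(3, 0)]
   so A = (20, 13)

A = (20, 13)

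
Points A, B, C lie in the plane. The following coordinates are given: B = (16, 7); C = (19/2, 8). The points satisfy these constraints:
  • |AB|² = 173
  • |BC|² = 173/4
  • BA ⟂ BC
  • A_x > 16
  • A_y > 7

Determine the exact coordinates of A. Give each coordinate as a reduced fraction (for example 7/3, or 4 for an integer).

A = (18, 20)

1. A_x = 18  [[BA ⟂ BC ⇒ -13/2x+1y+97=0] ∩ [|A−(16, 7)|²=173]]
2. A_y = 20  [[BA ⟂ BC ⇒ -13/2x+1y+97=0] ∩ [|A−(16, 7)|²=173]]
   so A = (18, 20)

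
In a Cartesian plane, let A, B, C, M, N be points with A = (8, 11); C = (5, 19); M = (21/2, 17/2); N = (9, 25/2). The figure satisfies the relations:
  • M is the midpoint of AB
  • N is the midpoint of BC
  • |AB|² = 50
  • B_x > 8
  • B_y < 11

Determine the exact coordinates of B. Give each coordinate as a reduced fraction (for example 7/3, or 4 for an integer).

B = (13, 6)

1. B_x = 13  [B = 2·M−A = 2·(21/2, 17/2)−(8, 11)]
2. B_y = 6  [B = 2·M−A = 2·(21/2, 17/2)−(8, 11)]
   so B = (13, 6)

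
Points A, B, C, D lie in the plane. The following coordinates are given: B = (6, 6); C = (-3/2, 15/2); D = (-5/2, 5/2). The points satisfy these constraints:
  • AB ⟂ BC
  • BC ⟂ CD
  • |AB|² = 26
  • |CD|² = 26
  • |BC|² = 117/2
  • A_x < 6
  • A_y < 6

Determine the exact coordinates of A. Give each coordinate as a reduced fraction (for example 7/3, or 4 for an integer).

A = (5, 1)

1. A_x = 5  [[AB ⟂ BC ⇒ 15/2x-3/2y-36=0] ∩ [|A−(6, 6)|²=26]]
2. A_y = 1  [[AB ⟂ BC ⇒ 15/2x-3/2y-36=0] ∩ [|A−(6, 6)|²=26]]
   so A = (5, 1)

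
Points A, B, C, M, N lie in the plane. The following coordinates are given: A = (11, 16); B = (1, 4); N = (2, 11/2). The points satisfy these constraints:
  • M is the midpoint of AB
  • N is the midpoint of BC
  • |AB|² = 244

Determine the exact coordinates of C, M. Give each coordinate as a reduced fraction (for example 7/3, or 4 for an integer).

1. M_x = 6  [2·M = A+B = (11, 16)+(1, 4)]
2. M_y = 10  [2·M = A+B = (11, 16)+(1, 4)]
   so M = (6, 10)
3. C_x = 3  [C = 2·N−B = 2·(2, 11/2)−(1, 4)]
4. C_y = 7  [C = 2·N−B = 2·(2, 11/2)−(1, 4)]
   so C = (3, 7)

C = (3, 7)
M = (6, 10)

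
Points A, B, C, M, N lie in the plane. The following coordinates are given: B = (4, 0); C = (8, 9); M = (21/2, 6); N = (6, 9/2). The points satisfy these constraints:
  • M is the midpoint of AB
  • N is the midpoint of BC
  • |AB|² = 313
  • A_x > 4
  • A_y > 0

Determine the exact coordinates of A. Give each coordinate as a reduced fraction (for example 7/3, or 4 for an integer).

1. A_x = 17  [A = 2·M−B = 2·(21/2, 6)−(4, 0)]
2. A_y = 12  [A = 2·M−B = 2·(21/2, 6)−(4, 0)]
   so A = (17, 12)

A = (17, 12)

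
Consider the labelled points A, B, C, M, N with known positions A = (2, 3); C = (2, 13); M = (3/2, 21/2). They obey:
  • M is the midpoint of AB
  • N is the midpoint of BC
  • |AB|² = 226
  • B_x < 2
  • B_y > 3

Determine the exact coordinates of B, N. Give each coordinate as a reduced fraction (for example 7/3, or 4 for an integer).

B = (1, 18)
N = (3/2, 31/2)

1. B_x = 1  [B = 2·M−A = 2·(3/2, 21/2)−(2, 3)]
2. B_y = 18  [B = 2·M−A = 2·(3/2, 21/2)−(2, 3)]
   so B = (1, 18)
3. N_x = 3/2  [2·N = B+C = (1, 18)+(2, 13)]
4. N_y = 31/2  [2·N = B+C = (1, 18)+(2, 13)]
   so N = (3/2, 31/2)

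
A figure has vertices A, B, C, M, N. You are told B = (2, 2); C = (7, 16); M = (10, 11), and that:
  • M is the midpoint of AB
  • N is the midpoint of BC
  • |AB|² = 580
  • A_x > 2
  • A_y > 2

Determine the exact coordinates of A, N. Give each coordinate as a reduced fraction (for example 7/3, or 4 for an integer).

A = (18, 20)
N = (9/2, 9)

1. A_x = 18  [A = 2·M−B = 2·(10, 11)−(2, 2)]
2. A_y = 20  [A = 2·M−B = 2·(10, 11)−(2, 2)]
   so A = (18, 20)
3. N_x = 9/2  [2·N = B+C = (2, 2)+(7, 16)]
4. N_y = 9  [2·N = B+C = (2, 2)+(7, 16)]
   so N = (9/2, 9)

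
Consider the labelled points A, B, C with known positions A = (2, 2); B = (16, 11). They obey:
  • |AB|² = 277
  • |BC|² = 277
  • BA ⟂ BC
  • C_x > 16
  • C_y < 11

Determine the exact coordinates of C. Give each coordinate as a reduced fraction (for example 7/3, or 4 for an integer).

C = (25, -3)

1. C_x = 25  [[BA ⟂ BC ⇒ -14x-9y+323=0] ∩ [|C−(16, 11)|²=277]]
2. C_y = -3  [[BA ⟂ BC ⇒ -14x-9y+323=0] ∩ [|C−(16, 11)|²=277]]
   so C = (25, -3)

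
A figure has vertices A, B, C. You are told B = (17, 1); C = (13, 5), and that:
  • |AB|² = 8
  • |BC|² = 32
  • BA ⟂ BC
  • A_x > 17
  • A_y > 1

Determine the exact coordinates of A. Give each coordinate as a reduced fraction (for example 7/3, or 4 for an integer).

1. A_x = 19  [[BA ⟂ BC ⇒ -4x+4y+64=0] ∩ [|A−(17, 1)|²=8]]
2. A_y = 3  [[BA ⟂ BC ⇒ -4x+4y+64=0] ∩ [|A−(17, 1)|²=8]]
   so A = (19, 3)

A = (19, 3)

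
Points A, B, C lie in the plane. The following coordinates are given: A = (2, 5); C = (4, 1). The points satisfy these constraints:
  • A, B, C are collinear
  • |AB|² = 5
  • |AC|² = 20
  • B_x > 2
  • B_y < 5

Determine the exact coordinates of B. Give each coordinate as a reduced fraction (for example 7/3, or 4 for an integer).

1. B_x = 3  [[A, B, C are collinear ⇒ -4x-2y+18=0] ∩ [|B−(2, 5)|²=5]]
2. B_y = 3  [[A, B, C are collinear ⇒ -4x-2y+18=0] ∩ [|B−(2, 5)|²=5]]
   so B = (3, 3)

B = (3, 3)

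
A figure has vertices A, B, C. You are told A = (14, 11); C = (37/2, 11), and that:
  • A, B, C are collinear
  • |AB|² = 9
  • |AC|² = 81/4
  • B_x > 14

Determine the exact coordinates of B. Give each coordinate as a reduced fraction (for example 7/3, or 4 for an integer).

B = (17, 11)

1. B_x = 17  [[A, B, C are collinear ⇒ -9/2y+99/2=0] ∩ [|B−(14, 11)|²=9]]
2. B_y = 11  [[A, B, C are collinear ⇒ -9/2y+99/2=0] ∩ [|B−(14, 11)|²=9]]
   so B = (17, 11)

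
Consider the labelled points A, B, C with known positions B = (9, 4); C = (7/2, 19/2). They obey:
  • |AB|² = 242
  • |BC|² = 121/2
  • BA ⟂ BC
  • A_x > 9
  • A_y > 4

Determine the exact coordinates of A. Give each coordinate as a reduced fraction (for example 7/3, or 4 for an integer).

1. A_x = 20  [[BA ⟂ BC ⇒ -11/2x+11/2y+55/2=0] ∩ [|A−(9, 4)|²=242]]
2. A_y = 15  [[BA ⟂ BC ⇒ -11/2x+11/2y+55/2=0] ∩ [|A−(9, 4)|²=242]]
   so A = (20, 15)

A = (20, 15)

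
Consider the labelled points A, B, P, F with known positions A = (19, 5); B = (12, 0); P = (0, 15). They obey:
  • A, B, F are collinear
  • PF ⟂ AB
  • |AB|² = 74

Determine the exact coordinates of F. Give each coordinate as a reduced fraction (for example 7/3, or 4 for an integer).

F = (825/74, -45/74)

1. F_x = 825/74  [[A, B, F are collinear ⇒ 5x-7y-60=0] ∩ [PF ⟂ AB ⇒ -7x-5y+75=0]]
2. F_y = -45/74  [[A, B, F are collinear ⇒ 5x-7y-60=0] ∩ [PF ⟂ AB ⇒ -7x-5y+75=0]]
   so F = (825/74, -45/74)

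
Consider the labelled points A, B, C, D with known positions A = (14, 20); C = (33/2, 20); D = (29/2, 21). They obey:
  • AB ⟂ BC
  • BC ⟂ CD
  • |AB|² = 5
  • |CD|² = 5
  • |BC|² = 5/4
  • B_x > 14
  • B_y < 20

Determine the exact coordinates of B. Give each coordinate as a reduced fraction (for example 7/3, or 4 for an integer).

1. B_x = 16  [[BC ⟂ CD ⇒ 2x-1y-13=0] ∩ [|B−(14, 20)|²=5]]
2. B_y = 19  [[BC ⟂ CD ⇒ 2x-1y-13=0] ∩ [|B−(14, 20)|²=5]]
   so B = (16, 19)

B = (16, 19)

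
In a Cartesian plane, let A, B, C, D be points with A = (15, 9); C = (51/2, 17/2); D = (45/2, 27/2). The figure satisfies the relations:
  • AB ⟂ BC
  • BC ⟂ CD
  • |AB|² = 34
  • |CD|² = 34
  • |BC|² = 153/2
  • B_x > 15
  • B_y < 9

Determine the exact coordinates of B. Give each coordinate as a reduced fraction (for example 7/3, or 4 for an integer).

B = (18, 4)

1. B_x = 18  [[BC ⟂ CD ⇒ 3x-5y-34=0] ∩ [|B−(15, 9)|²=34]]
2. B_y = 4  [[BC ⟂ CD ⇒ 3x-5y-34=0] ∩ [|B−(15, 9)|²=34]]
   so B = (18, 4)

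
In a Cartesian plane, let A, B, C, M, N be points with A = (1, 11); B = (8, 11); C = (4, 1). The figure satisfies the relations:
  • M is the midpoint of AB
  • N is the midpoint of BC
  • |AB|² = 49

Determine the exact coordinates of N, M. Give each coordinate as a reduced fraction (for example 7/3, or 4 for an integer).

N = (6, 6)
M = (9/2, 11)

1. M_x = 9/2  [2·M = A+B = (1, 11)+(8, 11)]
2. M_y = 11  [2·M = A+B = (1, 11)+(8, 11)]
   so M = (9/2, 11)
3. N_x = 6  [2·N = B+C = (8, 11)+(4, 1)]
4. N_y = 6  [2·N = B+C = (8, 11)+(4, 1)]
   so N = (6, 6)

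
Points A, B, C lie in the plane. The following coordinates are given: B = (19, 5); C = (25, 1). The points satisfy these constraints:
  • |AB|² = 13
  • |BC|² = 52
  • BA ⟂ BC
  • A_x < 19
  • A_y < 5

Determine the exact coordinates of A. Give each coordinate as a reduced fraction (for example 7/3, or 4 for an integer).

A = (17, 2)

1. A_x = 17  [[BA ⟂ BC ⇒ 6x-4y-94=0] ∩ [|A−(19, 5)|²=13]]
2. A_y = 2  [[BA ⟂ BC ⇒ 6x-4y-94=0] ∩ [|A−(19, 5)|²=13]]
   so A = (17, 2)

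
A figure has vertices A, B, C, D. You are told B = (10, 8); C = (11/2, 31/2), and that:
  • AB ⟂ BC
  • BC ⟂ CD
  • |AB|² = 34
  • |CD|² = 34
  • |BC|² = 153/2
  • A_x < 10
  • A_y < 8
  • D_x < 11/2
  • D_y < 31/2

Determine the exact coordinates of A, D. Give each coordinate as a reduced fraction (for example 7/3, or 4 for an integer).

1. A_x = 5  [[AB ⟂ BC ⇒ 9/2x-15/2y+15=0] ∩ [|A−(10, 8)|²=34]]
2. A_y = 5  [[AB ⟂ BC ⇒ 9/2x-15/2y+15=0] ∩ [|A−(10, 8)|²=34]]
   so A = (5, 5)
3. D_x = 1/2  [[BC ⟂ CD ⇒ -9/2x+15/2y-183/2=0] ∩ [|D−(11/2, 31/2)|²=34]]
4. D_y = 25/2  [[BC ⟂ CD ⇒ -9/2x+15/2y-183/2=0] ∩ [|D−(11/2, 31/2)|²=34]]
   so D = (1/2, 25/2)

A = (5, 5)
D = (1/2, 25/2)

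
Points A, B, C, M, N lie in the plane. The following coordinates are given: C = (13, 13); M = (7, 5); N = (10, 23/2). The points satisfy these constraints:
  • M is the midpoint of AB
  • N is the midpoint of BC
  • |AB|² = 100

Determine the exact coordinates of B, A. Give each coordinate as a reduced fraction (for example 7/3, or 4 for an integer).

B = (7, 10)
A = (7, 0)

1. B_x = 7  [B = 2·N−C = 2·(10, 23/2)−(13, 13)]
2. B_y = 10  [B = 2·N−C = 2·(10, 23/2)−(13, 13)]
   so B = (7, 10)
3. A_x = 7  [A = 2·M−B = 2·(7, 5)−(7, 10)]
4. A_y = 0  [A = 2·M−B = 2·(7, 5)−(7, 10)]
   so A = (7, 0)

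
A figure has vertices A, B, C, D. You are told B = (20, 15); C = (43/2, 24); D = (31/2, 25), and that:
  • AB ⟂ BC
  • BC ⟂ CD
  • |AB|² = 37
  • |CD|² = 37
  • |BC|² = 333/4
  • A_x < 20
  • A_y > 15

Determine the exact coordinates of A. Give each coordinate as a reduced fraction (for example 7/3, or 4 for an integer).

A = (14, 16)

1. A_x = 14  [[AB ⟂ BC ⇒ -3/2x-9y+165=0] ∩ [|A−(20, 15)|²=37]]
2. A_y = 16  [[AB ⟂ BC ⇒ -3/2x-9y+165=0] ∩ [|A−(20, 15)|²=37]]
   so A = (14, 16)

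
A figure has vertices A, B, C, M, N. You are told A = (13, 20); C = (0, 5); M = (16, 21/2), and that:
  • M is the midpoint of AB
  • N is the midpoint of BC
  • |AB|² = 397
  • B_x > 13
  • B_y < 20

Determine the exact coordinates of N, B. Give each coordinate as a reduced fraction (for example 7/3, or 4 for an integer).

N = (19/2, 3)
B = (19, 1)

1. B_x = 19  [B = 2·M−A = 2·(16, 21/2)−(13, 20)]
2. B_y = 1  [B = 2·M−A = 2·(16, 21/2)−(13, 20)]
   so B = (19, 1)
3. N_x = 19/2  [2·N = B+C = (19, 1)+(0, 5)]
4. N_y = 3  [2·N = B+C = (19, 1)+(0, 5)]
   so N = (19/2, 3)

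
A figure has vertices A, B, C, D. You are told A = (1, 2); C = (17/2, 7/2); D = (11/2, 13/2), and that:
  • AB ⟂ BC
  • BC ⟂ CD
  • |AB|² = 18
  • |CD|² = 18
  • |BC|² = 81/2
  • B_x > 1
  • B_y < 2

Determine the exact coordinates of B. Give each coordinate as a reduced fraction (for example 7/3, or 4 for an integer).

B = (4, -1)

1. B_x = 4  [[BC ⟂ CD ⇒ 3x-3y-15=0] ∩ [|B−(1, 2)|²=18]]
2. B_y = -1  [[BC ⟂ CD ⇒ 3x-3y-15=0] ∩ [|B−(1, 2)|²=18]]
   so B = (4, -1)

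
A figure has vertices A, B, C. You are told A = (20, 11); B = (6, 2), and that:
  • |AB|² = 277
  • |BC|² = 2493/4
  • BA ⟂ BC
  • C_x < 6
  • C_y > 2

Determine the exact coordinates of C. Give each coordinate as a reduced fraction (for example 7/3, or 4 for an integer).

C = (-15/2, 23)

1. C_x = -15/2  [[BA ⟂ BC ⇒ 14x+9y-102=0] ∩ [|C−(6, 2)|²=2493/4]]
2. C_y = 23  [[BA ⟂ BC ⇒ 14x+9y-102=0] ∩ [|C−(6, 2)|²=2493/4]]
   so C = (-15/2, 23)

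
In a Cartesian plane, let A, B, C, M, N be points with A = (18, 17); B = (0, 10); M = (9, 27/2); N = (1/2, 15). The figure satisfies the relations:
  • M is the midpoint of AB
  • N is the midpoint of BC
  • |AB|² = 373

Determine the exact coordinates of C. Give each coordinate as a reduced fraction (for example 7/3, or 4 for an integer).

C = (1, 20)

1. C_x = 1  [C = 2·N−B = 2·(1/2, 15)−(0, 10)]
2. C_y = 20  [C = 2·N−B = 2·(1/2, 15)−(0, 10)]
   so C = (1, 20)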